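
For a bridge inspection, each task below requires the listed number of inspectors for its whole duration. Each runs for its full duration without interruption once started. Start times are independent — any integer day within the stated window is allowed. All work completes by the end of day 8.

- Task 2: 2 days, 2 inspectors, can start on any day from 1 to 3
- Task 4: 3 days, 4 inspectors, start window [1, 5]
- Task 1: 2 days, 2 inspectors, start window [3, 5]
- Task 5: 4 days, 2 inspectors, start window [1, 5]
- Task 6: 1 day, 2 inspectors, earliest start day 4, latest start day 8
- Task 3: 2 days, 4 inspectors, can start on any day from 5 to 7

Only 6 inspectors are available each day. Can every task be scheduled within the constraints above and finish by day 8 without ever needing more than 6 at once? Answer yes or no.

yes

Schedule Task 2@1, Task 4@1, Task 1@3, Task 5@4, Task 6@4, Task 3@5: d1:6  d2:6  d3:6  d4:6  d5:6  d6:6  d7:2  d8:0 — peak 6 ≤ 6.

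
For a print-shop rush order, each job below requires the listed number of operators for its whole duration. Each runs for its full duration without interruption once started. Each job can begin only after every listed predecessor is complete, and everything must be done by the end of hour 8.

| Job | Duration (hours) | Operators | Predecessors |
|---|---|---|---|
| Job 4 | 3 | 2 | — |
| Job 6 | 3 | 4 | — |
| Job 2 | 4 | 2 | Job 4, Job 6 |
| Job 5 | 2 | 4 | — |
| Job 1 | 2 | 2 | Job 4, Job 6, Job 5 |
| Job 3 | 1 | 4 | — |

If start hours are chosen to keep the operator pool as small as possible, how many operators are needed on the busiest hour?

6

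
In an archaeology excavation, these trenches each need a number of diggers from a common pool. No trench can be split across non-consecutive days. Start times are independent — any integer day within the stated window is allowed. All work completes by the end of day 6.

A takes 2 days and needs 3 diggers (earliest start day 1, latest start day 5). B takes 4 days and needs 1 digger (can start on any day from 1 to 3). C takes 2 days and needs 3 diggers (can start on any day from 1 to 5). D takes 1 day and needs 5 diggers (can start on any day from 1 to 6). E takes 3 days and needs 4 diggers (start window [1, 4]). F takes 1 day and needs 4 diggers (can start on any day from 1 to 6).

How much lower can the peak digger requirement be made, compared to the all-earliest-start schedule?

12

Early-start peak: d1:20  d2:11  d3:5  d4:1  d5:0  d6:0 ⇒ 20.
Leveled (A@1, B@1, C@1, D@3, E@4, F@5): d1:7  d2:7  d3:6  d4:5  d5:8  d6:4 ⇒ 8.
Reduction 20 − 8 = 12.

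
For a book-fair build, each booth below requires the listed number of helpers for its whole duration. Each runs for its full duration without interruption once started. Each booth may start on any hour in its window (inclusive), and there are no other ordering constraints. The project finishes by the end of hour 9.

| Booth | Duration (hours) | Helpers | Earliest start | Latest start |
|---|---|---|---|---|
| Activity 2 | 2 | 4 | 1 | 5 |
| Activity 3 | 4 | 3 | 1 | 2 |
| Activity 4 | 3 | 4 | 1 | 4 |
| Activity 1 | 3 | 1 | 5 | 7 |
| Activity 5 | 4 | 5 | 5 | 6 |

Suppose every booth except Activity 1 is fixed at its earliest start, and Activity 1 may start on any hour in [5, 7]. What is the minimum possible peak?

Activity 1@5: h1:11  h2:11  h3:7  h4:3  h5:6  h6:6  h7:6  h8:5  h9:0 → peak 11
Activity 1@6: h1:11  h2:11  h3:7  h4:3  h5:5  h6:6  h7:6  h8:6  h9:0 → peak 11
Activity 1@7: h1:11  h2:11  h3:7  h4:3  h5:5  h6:5  h7:6  h8:6  h9:1 → peak 11
Best is Activity 1@5, peak 11.

11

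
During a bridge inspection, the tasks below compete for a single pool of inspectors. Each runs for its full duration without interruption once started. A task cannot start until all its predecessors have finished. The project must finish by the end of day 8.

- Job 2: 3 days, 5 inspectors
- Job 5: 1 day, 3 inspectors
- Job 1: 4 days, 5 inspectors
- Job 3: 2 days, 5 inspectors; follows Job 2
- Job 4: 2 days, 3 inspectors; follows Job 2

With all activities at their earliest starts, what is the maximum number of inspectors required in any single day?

Early-start schedule: Job 2@1, Job 5@1, Job 1@1, Job 3@4, Job 4@4.
Load per day: day 1: 13, day 2: 10, day 3: 10, day 4: 13, day 5: 8, day 6: 0, day 7: 0, day 8: 0.
Peak is 13.

13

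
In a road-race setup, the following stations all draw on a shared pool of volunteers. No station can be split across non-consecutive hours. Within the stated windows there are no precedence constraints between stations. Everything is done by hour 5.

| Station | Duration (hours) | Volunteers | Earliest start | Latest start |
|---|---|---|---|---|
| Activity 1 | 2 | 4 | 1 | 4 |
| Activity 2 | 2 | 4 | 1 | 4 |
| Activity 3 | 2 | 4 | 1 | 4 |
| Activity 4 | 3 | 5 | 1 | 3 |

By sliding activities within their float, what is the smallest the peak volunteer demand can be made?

9

Early-start (Activity 1@1, Activity 2@1, Activity 3@1, Activity 4@1) gives peak 17: h1:17  h2:17  h3:5  h4:0  h5:0.
Shift Activity 3→3, Activity 4→3.
Schedule Activity 1@1, Activity 2@1, Activity 3@3, Activity 4@3: h1:8  h2:8  h3:9  h4:9  h5:5 — peak 9.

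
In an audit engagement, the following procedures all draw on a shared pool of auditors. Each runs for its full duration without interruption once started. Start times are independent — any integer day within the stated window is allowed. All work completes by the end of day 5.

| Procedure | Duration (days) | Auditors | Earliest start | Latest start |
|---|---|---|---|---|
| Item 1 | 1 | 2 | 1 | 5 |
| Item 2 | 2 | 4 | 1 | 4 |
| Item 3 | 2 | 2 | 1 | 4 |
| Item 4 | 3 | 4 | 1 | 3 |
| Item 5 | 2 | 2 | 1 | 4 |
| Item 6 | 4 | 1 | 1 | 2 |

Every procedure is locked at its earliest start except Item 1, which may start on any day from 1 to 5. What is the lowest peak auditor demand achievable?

13

Item 1@1: d1:15  d2:13  d3:5  d4:1  d5:0 → peak 15
Item 1@2: d1:13  d2:15  d3:5  d4:1  d5:0 → peak 15
Item 1@3: d1:13  d2:13  d3:7  d4:1  d5:0 → peak 13
Item 1@4: d1:13  d2:13  d3:5  d4:3  d5:0 → peak 13
Item 1@5: d1:13  d2:13  d3:5  d4:1  d5:2 → peak 13
Best is Item 1@3, peak 13.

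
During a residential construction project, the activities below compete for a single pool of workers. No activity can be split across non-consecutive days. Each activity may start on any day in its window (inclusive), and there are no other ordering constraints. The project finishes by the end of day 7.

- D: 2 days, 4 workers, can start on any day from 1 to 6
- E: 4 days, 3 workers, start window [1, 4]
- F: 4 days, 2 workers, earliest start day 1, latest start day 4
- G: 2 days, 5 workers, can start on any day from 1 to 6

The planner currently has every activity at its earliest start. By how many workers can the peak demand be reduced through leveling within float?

Early-start peak: d1:14  d2:14  d3:5  d4:5  d5:0  d6:0  d7:0 ⇒ 14.
Leveled (D@1, E@1, F@3, G@5): d1:7  d2:7  d3:5  d4:5  d5:7  d6:7  d7:0 ⇒ 7.
Reduction 14 − 7 = 7.

7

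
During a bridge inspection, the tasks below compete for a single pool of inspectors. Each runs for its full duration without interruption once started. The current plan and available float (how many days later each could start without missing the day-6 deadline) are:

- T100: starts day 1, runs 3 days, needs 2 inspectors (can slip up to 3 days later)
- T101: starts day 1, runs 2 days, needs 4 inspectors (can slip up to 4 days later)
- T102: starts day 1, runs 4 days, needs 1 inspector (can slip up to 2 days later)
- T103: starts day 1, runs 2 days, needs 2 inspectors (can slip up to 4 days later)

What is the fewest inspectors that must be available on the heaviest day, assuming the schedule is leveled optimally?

Early-start (T100@1, T101@1, T102@1, T103@1) gives peak 9: d1:9  d2:9  d3:3  d4:1  d5:0  d6:0.
Shift T101→4.
Schedule T100@1, T101@4, T102@1, T103@1: d1:5  d2:5  d3:3  d4:5  d5:4  d6:0 — peak 5.

5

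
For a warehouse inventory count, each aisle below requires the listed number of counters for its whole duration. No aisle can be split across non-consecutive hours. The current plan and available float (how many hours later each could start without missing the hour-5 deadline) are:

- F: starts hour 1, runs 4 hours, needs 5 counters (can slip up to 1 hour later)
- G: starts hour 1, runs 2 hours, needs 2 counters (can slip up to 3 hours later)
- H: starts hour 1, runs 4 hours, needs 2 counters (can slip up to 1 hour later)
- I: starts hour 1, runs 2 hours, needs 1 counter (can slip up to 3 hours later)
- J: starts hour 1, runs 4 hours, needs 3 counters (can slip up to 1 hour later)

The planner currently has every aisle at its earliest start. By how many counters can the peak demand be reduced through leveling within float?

1

Early-start peak: h1:13  h2:13  h3:10  h4:10  h5:0 ⇒ 13.
Leveled (F@1, G@1, H@1, I@3, J@1): h1:12  h2:12  h3:11  h4:11  h5:0 ⇒ 12.
Reduction 13 − 12 = 1.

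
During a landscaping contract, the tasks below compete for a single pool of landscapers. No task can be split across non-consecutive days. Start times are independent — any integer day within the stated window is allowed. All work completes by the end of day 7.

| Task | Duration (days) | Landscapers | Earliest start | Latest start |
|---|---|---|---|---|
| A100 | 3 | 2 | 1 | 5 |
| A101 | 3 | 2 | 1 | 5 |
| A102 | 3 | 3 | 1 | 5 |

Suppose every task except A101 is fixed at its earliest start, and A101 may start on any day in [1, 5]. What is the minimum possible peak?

A101@1: d1:7  d2:7  d3:7  d4:0  d5:0  d6:0  d7:0 → peak 7
A101@2: d1:5  d2:7  d3:7  d4:2  d5:0  d6:0  d7:0 → peak 7
A101@3: d1:5  d2:5  d3:7  d4:2  d5:2  d6:0  d7:0 → peak 7
A101@4: d1:5  d2:5  d3:5  d4:2  d5:2  d6:2  d7:0 → peak 5
A101@5: d1:5  d2:5  d3:5  d4:0  d5:2  d6:2  d7:2 → peak 5
Best is A101@4, peak 5.

5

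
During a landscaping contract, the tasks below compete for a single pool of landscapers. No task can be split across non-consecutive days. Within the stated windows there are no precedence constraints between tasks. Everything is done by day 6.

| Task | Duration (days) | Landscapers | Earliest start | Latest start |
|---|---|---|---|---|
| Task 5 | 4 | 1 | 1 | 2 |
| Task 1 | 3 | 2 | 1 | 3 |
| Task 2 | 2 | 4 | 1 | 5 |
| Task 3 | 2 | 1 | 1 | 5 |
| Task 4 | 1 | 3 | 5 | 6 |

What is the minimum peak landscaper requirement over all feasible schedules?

5

Early-start (Task 5@1, Task 1@1, Task 2@1, Task 3@1, Task 4@5) gives peak 8: d1:8  d2:8  d3:3  d4:1  d5:3  d6:0.
Shift Task 2→4, Task 4→6.
Schedule Task 5@1, Task 1@1, Task 2@4, Task 3@1, Task 4@6: d1:4  d2:4  d3:3  d4:5  d5:4  d6:3 — peak 5.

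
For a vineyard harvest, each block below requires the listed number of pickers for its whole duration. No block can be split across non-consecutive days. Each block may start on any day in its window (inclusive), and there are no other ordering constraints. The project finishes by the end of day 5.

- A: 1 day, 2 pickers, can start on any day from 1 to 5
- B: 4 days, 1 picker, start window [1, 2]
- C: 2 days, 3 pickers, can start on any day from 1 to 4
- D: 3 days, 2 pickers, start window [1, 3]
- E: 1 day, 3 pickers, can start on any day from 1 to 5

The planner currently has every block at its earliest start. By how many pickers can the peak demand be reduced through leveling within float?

6

Early-start peak: d1:11  d2:6  d3:3  d4:1  d5:0 ⇒ 11.
Leveled (A@2, B@2, C@4, D@1, E@1): d1:5  d2:5  d3:3  d4:4  d5:4 ⇒ 5.
Reduction 11 − 5 = 6.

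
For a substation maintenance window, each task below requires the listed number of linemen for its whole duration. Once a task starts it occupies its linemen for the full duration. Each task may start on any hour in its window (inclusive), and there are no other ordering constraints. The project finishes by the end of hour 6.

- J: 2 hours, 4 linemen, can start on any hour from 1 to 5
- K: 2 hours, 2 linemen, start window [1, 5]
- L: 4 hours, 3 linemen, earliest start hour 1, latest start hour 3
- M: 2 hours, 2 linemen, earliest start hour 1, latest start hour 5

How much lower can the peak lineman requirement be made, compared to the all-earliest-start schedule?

Early-start peak: h1:11  h2:11  h3:3  h4:3  h5:0  h6:0 ⇒ 11.
Leveled (J@1, K@3, L@3, M@5): h1:4  h2:4  h3:5  h4:5  h5:5  h6:5 ⇒ 5.
Reduction 11 − 5 = 6.

6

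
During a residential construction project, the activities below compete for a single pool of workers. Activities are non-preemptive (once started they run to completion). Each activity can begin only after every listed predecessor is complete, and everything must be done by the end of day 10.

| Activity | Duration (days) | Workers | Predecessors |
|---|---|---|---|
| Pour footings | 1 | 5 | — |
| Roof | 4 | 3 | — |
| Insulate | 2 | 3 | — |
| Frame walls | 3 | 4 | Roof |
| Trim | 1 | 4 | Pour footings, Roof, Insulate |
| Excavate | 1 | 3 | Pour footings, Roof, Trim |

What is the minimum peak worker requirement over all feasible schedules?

6

Early-start (Pour footings@1, Roof@1, Insulate@1, Frame walls@5, Trim@5, Excavate@6) gives peak 11: d1:11  d2:6  d3:3  d4:3  d5:8  d6:7  d7:4  d8:0  d9:0  d10:0.
Shift Roof→2, Insulate→2, Frame walls→6, Trim→9, Excavate→10.
Schedule Pour footings@1, Roof@2, Insulate@2, Frame walls@6, Trim@9, Excavate@10: d1:5  d2:6  d3:6  d4:3  d5:3  d6:4  d7:4  d8:4  d9:4  d10:3 — peak 6.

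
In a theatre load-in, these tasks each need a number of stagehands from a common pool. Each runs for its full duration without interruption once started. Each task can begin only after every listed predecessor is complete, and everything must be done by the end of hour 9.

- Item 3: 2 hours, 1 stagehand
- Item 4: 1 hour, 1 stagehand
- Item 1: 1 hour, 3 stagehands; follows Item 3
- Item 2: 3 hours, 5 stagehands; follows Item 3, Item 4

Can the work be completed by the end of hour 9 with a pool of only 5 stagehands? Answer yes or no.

Schedule Item 3@1, Item 4@1, Item 1@3, Item 2@4: h1:2  h2:1  h3:3  h4:5  h5:5  h6:5  h7:0  h8:0  h9:0 — peak 5 ≤ 5.

yes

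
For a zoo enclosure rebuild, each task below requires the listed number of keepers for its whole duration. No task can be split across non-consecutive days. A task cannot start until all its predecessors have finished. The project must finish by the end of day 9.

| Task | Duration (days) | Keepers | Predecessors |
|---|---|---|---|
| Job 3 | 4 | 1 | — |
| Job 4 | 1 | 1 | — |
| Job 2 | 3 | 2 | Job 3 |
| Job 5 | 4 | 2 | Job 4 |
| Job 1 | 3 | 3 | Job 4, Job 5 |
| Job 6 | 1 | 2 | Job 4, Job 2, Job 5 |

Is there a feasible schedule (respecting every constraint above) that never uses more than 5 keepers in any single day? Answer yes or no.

Schedule Job 3@1, Job 4@1, Job 2@5, Job 5@2, Job 1@6, Job 6@8: d1:2  d2:3  d3:3  d4:3  d5:4  d6:5  d7:5  d8:5  d9:0 — peak 5 ≤ 5.

yes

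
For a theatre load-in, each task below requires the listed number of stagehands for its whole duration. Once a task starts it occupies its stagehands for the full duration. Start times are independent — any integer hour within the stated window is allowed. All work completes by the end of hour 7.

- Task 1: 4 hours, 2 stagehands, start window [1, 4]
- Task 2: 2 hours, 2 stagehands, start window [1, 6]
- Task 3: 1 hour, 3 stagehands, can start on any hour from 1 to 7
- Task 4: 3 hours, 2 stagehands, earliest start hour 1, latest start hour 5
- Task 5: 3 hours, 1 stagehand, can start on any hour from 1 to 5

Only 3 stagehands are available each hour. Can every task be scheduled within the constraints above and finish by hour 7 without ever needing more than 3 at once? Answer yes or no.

no

Total stagehand-hours = 24; over 7 hours the average is 24/7 > 3, so some hour must exceed 3.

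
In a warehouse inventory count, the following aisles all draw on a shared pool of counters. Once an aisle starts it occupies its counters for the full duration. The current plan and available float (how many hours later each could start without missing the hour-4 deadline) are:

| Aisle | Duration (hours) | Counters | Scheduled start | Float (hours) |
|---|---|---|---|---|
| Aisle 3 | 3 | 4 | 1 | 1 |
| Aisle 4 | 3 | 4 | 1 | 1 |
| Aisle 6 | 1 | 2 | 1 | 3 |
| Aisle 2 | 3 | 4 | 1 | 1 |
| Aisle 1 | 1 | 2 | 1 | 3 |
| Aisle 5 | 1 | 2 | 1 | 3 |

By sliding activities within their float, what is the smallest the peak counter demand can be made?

12

Early-start (Aisle 3@1, Aisle 4@1, Aisle 6@1, Aisle 2@1, Aisle 1@1, Aisle 5@1) gives peak 18: h1:18  h2:12  h3:12  h4:0.
Shift Aisle 2→2, Aisle 5→4.
Schedule Aisle 3@1, Aisle 4@1, Aisle 6@1, Aisle 2@2, Aisle 1@1, Aisle 5@4: h1:12  h2:12  h3:12  h4:6 — peak 12.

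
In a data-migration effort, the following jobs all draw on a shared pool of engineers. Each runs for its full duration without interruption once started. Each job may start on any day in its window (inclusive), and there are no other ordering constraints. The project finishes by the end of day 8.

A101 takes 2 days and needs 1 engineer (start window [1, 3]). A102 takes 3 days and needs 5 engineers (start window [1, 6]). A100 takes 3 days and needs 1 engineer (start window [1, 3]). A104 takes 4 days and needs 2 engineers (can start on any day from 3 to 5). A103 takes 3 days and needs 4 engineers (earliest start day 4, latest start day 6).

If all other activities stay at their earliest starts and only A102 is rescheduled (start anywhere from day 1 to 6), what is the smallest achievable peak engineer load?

8

A102@1: d1:7  d2:7  d3:8  d4:6  d5:6  d6:6  d7:0  d8:0 → peak 8
A102@2: d1:2  d2:7  d3:8  d4:11  d5:6  d6:6  d7:0  d8:0 → peak 11
A102@3: d1:2  d2:2  d3:8  d4:11  d5:11  d6:6  d7:0  d8:0 → peak 11
A102@4: d1:2  d2:2  d3:3  d4:11  d5:11  d6:11  d7:0  d8:0 → peak 11
A102@5: d1:2  d2:2  d3:3  d4:6  d5:11  d6:11  d7:5  d8:0 → peak 11
A102@6: d1:2  d2:2  d3:3  d4:6  d5:6  d6:11  d7:5  d8:5 → peak 11
Best is A102@1, peak 8.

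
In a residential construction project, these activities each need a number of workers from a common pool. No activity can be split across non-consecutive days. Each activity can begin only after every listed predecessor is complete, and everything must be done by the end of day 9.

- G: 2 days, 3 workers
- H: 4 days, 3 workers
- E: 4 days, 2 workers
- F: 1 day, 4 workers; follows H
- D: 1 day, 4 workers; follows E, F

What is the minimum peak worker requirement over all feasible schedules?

Early-start (G@1, H@1, E@1, F@5, D@6) gives peak 8: d1:8  d2:8  d3:5  d4:5  d5:4  d6:4  d7:0  d8:0  d9:0.
Shift H→3, F→7, D→8.
Schedule G@1, H@3, E@1, F@7, D@8: d1:5  d2:5  d3:5  d4:5  d5:3  d6:3  d7:4  d8:4  d9:0 — peak 5.

5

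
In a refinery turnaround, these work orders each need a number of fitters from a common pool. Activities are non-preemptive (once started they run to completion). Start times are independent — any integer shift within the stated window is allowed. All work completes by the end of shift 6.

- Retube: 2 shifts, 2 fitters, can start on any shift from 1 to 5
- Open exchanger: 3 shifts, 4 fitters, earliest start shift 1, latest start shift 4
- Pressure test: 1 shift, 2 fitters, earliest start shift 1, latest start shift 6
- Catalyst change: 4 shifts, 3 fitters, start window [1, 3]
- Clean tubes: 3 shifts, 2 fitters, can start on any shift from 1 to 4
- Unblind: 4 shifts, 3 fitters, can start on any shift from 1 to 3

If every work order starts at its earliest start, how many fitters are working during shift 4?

At early start, shift 4 has: Catalyst change, Unblind.
Demand: 3 + 3 = 6.

6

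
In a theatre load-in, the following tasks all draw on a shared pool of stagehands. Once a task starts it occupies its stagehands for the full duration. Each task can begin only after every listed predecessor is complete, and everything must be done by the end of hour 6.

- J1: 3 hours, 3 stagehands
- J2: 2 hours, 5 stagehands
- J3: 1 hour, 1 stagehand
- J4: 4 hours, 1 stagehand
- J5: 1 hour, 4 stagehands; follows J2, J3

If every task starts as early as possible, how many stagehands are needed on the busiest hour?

10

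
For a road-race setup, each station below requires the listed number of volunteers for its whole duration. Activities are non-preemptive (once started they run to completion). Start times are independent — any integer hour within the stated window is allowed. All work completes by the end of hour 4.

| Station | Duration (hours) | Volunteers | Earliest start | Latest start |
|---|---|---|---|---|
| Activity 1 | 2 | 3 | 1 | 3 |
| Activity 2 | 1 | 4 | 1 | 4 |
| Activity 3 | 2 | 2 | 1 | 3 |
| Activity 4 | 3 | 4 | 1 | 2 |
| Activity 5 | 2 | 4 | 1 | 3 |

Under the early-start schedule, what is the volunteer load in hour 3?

At early start, hour 3 has: Activity 4.
Demand: 4 = 4.

4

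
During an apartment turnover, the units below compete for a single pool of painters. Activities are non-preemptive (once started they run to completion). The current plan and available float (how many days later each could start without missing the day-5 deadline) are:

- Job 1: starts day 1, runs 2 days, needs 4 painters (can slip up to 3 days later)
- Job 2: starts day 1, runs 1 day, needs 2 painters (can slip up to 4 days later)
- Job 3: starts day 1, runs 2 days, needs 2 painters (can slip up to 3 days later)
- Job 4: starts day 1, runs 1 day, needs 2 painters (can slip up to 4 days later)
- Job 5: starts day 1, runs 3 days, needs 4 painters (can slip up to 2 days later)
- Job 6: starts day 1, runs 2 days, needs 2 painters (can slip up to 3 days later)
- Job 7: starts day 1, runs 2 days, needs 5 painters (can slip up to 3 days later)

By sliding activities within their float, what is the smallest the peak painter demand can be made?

Early-start (Job 1@1, Job 2@1, Job 3@1, Job 4@1, Job 5@1, Job 6@1, Job 7@1) gives peak 21: d1:21  d2:17  d3:4  d4:0  d5:0.
Shift Job 4→3, Job 5→3, Job 6→2, Job 7→4.
Schedule Job 1@1, Job 2@1, Job 3@1, Job 4@3, Job 5@3, Job 6@2, Job 7@4: d1:8  d2:8  d3:8  d4:9  d5:9 — peak 9.
Total painter-days = 42 over 5 days ⇒ peak ≥ ⌈42/5⌉ = 9, so 9 is optimal.

9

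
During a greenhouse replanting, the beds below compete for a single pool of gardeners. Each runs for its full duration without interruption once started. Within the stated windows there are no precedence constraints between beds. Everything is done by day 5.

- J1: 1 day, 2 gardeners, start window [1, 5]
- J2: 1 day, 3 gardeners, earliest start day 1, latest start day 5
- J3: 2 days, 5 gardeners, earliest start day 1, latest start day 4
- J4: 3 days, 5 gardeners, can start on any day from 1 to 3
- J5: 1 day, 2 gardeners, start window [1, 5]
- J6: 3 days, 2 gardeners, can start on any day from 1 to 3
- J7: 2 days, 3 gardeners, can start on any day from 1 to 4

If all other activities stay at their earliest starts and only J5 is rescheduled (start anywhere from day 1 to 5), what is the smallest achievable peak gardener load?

J5@1: d1:22  d2:15  d3:7  d4:0  d5:0 → peak 22
J5@2: d1:20  d2:17  d3:7  d4:0  d5:0 → peak 20
J5@3: d1:20  d2:15  d3:9  d4:0  d5:0 → peak 20
J5@4: d1:20  d2:15  d3:7  d4:2  d5:0 → peak 20
J5@5: d1:20  d2:15  d3:7  d4:0  d5:2 → peak 20
Best is J5@2, peak 20.

20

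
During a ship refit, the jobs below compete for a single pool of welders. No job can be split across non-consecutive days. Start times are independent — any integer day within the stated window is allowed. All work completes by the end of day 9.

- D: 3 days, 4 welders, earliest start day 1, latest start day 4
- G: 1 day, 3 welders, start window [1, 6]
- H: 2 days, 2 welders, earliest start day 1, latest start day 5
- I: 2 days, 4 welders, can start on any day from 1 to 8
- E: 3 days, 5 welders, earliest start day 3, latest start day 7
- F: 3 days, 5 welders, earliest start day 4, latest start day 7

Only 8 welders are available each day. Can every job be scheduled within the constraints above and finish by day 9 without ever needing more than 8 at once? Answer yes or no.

Schedule D@1, G@1, H@4, I@2, E@4, F@7: d1:7  d2:8  d3:8  d4:7  d5:7  d6:5  d7:5  d8:5  d9:5 — peak 8 ≤ 8.

yes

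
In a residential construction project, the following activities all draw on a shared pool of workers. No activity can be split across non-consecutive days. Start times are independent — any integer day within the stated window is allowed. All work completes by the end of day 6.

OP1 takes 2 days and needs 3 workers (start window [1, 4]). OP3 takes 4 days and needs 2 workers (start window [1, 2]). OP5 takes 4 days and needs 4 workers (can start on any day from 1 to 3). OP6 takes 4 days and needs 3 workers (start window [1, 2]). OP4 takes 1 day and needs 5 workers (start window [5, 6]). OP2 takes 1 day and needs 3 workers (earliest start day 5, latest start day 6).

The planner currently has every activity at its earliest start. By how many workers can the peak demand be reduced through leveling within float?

Early-start peak: d1:12  d2:12  d3:9  d4:9  d5:8  d6:0 ⇒ 12.
Leveled (OP1@1, OP3@1, OP5@3, OP6@1, OP4@5, OP2@6): d1:8  d2:8  d3:9  d4:9  d5:9  d6:7 ⇒ 9.
Reduction 12 − 9 = 3.

3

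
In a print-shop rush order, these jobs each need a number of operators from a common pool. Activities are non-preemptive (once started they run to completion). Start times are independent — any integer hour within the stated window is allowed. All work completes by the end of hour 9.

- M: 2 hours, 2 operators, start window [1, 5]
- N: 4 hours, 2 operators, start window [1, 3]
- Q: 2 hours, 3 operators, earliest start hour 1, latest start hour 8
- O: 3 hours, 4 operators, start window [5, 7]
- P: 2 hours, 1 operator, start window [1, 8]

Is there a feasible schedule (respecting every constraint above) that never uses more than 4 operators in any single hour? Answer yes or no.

Schedule M@1, N@1, Q@5, O@7, P@3: h1:4  h2:4  h3:3  h4:3  h5:3  h6:3  h7:4  h8:4  h9:4 — peak 4 ≤ 4.

yes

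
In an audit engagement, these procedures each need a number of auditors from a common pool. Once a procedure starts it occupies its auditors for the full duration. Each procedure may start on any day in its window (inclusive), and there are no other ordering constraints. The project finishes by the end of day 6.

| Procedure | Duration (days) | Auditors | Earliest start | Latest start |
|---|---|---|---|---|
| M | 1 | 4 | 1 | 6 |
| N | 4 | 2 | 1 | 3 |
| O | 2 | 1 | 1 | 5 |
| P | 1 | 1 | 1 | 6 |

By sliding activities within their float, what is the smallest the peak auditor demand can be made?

Early-start (M@1, N@1, O@1, P@1) gives peak 8: d1:8  d2:3  d3:2  d4:2  d5:0  d6:0.
Shift N→2, O→2, P→2.
Schedule M@1, N@2, O@2, P@2: d1:4  d2:4  d3:3  d4:2  d5:2  d6:0 — peak 4.

4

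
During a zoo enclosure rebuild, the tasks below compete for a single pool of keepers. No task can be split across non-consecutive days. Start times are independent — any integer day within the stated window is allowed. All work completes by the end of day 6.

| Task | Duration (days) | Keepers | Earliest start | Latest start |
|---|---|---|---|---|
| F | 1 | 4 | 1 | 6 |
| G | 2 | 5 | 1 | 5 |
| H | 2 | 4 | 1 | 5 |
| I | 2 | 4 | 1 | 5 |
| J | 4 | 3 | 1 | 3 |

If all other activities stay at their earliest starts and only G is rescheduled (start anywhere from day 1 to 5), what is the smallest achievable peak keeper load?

G@1: d1:20  d2:16  d3:3  d4:3  d5:0  d6:0 → peak 20
G@2: d1:15  d2:16  d3:8  d4:3  d5:0  d6:0 → peak 16
G@3: d1:15  d2:11  d3:8  d4:8  d5:0  d6:0 → peak 15
G@4: d1:15  d2:11  d3:3  d4:8  d5:5  d6:0 → peak 15
G@5: d1:15  d2:11  d3:3  d4:3  d5:5  d6:5 → peak 15
Best is G@3, peak 15.

15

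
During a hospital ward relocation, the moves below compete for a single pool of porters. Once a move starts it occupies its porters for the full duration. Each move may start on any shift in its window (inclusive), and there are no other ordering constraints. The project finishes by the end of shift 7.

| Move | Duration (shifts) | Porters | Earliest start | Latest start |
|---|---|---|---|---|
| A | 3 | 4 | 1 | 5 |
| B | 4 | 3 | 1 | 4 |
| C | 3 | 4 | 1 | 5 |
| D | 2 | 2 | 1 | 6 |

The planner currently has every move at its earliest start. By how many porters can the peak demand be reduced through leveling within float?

6

Early-start peak: s1:13  s2:13  s3:11  s4:3  s5:0  s6:0  s7:0 ⇒ 13.
Leveled (A@1, B@1, C@4, D@5): s1:7  s2:7  s3:7  s4:7  s5:6  s6:6  s7:0 ⇒ 7.
Reduction 13 − 7 = 6.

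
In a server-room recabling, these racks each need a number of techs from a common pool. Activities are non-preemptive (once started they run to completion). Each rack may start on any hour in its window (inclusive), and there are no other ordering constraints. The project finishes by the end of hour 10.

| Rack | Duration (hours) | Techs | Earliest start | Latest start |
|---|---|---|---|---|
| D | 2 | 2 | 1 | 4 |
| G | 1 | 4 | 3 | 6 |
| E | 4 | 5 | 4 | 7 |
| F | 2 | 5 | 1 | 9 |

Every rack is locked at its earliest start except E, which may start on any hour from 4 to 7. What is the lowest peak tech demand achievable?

7

E@4: h1:7  h2:7  h3:4  h4:5  h5:5  h6:5  h7:5  h8:0  h9:0  h10:0 → peak 7
E@5: h1:7  h2:7  h3:4  h4:0  h5:5  h6:5  h7:5  h8:5  h9:0  h10:0 → peak 7
E@6: h1:7  h2:7  h3:4  h4:0  h5:0  h6:5  h7:5  h8:5  h9:5  h10:0 → peak 7
E@7: h1:7  h2:7  h3:4  h4:0  h5:0  h6:0  h7:5  h8:5  h9:5  h10:5 → peak 7
Best is E@4, peak 7.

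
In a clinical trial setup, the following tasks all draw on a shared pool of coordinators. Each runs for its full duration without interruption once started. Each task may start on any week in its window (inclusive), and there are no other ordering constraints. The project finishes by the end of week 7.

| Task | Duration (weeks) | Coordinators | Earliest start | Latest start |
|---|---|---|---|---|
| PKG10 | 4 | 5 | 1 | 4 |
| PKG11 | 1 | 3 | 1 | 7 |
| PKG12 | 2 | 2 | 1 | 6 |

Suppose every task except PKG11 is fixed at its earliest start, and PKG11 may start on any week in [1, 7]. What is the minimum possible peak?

7

PKG11@1: w1:10  w2:7  w3:5  w4:5  w5:0  w6:0  w7:0 → peak 10
PKG11@2: w1:7  w2:10  w3:5  w4:5  w5:0  w6:0  w7:0 → peak 10
PKG11@3: w1:7  w2:7  w3:8  w4:5  w5:0  w6:0  w7:0 → peak 8
PKG11@4: w1:7  w2:7  w3:5  w4:8  w5:0  w6:0  w7:0 → peak 8
PKG11@5: w1:7  w2:7  w3:5  w4:5  w5:3  w6:0  w7:0 → peak 7
PKG11@6: w1:7  w2:7  w3:5  w4:5  w5:0  w6:3  w7:0 → peak 7
PKG11@7: w1:7  w2:7  w3:5  w4:5  w5:0  w6:0  w7:3 → peak 7
Best is PKG11@5, peak 7.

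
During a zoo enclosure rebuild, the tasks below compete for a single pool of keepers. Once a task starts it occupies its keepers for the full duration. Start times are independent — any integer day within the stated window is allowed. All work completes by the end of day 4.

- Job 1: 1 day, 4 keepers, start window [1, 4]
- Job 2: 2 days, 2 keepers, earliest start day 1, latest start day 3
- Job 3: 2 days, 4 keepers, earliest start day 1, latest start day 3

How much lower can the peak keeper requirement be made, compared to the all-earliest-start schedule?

4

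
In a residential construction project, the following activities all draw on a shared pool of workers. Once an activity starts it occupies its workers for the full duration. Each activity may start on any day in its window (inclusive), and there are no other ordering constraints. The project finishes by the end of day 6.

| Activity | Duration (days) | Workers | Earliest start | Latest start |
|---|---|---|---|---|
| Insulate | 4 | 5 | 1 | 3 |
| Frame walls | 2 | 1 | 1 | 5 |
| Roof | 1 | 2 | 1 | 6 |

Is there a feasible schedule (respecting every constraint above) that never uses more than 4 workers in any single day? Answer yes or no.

no

The minimum achievable peak is 5; 4 < 5, so no feasible schedule stays within the cap.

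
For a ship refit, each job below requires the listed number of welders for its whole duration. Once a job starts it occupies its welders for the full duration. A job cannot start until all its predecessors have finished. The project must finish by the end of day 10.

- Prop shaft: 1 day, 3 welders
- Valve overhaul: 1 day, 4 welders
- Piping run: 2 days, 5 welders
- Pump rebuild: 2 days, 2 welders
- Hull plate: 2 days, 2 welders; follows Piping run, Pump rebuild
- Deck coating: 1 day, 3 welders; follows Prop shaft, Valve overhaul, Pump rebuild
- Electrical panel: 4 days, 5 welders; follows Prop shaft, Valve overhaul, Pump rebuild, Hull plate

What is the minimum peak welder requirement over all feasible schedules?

6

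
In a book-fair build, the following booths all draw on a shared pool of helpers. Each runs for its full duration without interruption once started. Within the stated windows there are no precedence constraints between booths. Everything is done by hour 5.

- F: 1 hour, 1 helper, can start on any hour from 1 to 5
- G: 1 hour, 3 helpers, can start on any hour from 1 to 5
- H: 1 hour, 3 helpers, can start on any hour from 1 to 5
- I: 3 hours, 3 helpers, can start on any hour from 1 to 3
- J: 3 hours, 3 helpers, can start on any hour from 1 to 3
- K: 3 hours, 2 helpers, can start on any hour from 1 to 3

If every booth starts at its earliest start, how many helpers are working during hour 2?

At early start, hour 2 has: I, J, K.
Demand: 3 + 3 + 2 = 8.

8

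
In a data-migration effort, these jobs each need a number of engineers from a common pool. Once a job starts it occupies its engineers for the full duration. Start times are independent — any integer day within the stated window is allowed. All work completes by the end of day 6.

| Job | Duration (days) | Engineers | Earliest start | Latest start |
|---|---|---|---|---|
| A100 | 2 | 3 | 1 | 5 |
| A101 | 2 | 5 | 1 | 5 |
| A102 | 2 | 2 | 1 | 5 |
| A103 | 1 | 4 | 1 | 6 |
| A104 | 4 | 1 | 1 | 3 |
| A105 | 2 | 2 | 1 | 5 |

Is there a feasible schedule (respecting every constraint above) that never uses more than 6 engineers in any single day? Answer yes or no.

yes

Schedule A100@1, A101@3, A102@1, A103@5, A104@1, A105@5: d1:6  d2:6  d3:6  d4:6  d5:6  d6:2 — peak 6 ≤ 6.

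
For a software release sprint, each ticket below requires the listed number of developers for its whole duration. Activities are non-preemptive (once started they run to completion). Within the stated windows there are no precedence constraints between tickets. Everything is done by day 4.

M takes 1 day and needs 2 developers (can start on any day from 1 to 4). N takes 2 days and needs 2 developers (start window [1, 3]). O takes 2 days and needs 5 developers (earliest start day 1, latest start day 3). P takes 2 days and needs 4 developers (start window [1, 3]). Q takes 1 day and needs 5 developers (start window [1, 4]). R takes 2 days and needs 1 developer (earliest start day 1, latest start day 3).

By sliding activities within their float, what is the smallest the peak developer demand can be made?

Early-start (M@1, N@1, O@1, P@1, Q@1, R@1) gives peak 19: d1:19  d2:12  d3:0  d4:0.
Shift P→3, Q→4, R→2.
Schedule M@1, N@1, O@1, P@3, Q@4, R@2: d1:9  d2:8  d3:5  d4:9 — peak 9.

9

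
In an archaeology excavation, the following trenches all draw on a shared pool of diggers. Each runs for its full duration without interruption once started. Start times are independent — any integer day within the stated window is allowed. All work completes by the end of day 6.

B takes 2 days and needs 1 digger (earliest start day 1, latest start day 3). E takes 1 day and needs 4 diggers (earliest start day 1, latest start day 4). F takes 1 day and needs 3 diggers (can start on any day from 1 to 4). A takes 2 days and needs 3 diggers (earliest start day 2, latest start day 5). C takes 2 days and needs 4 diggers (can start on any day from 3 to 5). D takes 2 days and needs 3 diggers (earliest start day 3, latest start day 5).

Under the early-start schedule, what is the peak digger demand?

10

Early-start schedule: B@1, E@1, F@1, A@2, C@3, D@3.
Load per day: day 1: 8, day 2: 4, day 3: 10, day 4: 7, day 5: 0, day 6: 0.
Peak is 10.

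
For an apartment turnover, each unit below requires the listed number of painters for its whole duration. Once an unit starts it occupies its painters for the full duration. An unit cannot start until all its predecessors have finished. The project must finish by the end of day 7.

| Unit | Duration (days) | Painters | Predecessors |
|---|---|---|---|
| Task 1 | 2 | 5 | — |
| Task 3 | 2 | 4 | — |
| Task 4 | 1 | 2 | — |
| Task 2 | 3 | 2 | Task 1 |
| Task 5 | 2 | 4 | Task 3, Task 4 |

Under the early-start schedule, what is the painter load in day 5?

2

At early start, day 5 has: Task 2.
Demand: 2 = 2.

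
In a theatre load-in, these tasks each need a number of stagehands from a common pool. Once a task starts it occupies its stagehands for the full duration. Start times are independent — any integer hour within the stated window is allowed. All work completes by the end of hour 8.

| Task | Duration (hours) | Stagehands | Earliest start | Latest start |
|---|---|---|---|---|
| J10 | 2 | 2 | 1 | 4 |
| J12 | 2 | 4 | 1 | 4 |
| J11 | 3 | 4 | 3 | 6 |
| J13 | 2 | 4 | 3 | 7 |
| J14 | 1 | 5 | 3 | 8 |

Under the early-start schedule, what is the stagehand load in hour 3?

13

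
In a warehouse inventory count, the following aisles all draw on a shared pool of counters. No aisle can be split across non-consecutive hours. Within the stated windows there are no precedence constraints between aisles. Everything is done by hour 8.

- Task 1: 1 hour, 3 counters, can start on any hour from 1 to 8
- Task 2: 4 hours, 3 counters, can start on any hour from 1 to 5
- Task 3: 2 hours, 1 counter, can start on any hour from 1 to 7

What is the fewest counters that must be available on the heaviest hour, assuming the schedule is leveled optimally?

3

Early-start (Task 1@1, Task 2@1, Task 3@1) gives peak 7: h1:7  h2:4  h3:3  h4:3  h5:0  h6:0  h7:0  h8:0.
Shift Task 2→2, Task 3→6.
Schedule Task 1@1, Task 2@2, Task 3@6: h1:3  h2:3  h3:3  h4:3  h5:3  h6:1  h7:1  h8:0 — peak 3.
Total counter-hours = 17 over 8 hours ⇒ peak ≥ ⌈17/8⌉ = 3, so 3 is optimal.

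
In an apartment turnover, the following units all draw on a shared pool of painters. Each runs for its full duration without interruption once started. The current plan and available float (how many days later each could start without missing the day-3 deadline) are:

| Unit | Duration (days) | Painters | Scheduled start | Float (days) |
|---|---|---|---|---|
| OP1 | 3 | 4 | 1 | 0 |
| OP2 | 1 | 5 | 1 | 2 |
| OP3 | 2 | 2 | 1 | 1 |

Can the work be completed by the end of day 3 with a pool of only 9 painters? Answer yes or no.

yes

Schedule OP1@1, OP2@1, OP3@2: d1:9  d2:6  d3:6 — peak 9 ≤ 9.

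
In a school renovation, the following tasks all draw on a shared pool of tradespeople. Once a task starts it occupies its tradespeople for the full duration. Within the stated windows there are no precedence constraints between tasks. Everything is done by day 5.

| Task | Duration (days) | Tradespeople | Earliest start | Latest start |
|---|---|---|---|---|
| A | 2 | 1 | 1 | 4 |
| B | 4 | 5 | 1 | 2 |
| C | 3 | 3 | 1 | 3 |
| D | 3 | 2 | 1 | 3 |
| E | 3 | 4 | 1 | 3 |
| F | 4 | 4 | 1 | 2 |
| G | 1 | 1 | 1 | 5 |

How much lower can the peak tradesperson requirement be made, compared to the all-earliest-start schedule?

Early-start peak: d1:20  d2:19  d3:18  d4:9  d5:0 ⇒ 20.
Leveled (A@1, B@1, C@1, D@1, E@3, F@1, G@1): d1:16  d2:15  d3:18  d4:13  d5:4 ⇒ 18.
Reduction 20 − 18 = 2.

2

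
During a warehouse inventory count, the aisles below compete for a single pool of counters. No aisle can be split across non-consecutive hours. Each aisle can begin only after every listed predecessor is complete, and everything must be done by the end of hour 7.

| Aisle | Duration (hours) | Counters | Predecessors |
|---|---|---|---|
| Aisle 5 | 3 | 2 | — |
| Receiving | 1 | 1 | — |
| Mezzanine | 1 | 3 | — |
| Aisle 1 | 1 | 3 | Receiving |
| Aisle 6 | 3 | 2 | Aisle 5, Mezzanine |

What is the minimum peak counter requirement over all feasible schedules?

Early-start (Aisle 5@1, Receiving@1, Mezzanine@1, Aisle 1@2, Aisle 6@4) gives peak 6: h1:6  h2:5  h3:2  h4:2  h5:2  h6:2  h7:0.
Shift Mezzanine→2, Aisle 1→3.
Schedule Aisle 5@1, Receiving@1, Mezzanine@2, Aisle 1@3, Aisle 6@4: h1:3  h2:5  h3:5  h4:2  h5:2  h6:2  h7:0 — peak 5.

5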